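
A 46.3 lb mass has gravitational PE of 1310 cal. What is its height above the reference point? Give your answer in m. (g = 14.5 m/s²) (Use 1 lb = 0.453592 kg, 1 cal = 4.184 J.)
Convert to SI: m = 21.0013 kg, PE = 5481.04 J
h = PE/(mg) = 5481.04/(21.0013·14.5) = 18.0 m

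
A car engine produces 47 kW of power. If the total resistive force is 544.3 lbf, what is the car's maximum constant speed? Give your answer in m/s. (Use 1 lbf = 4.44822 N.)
Convert to SI: F = 2421.17 N
P = Fv ⇒ v = P/F = 47000 W/2421.17 N = 19.41 m/s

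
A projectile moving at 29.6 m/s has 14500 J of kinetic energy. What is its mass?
m = 2·KE/v² = 2·14500/(29.6)² = 33.1 kg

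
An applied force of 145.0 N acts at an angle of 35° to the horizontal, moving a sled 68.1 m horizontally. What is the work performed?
W = F·d·cosθ = (145.0)(68.1)cos(35°) = 8089 J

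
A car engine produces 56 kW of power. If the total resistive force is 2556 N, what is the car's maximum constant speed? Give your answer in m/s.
P = Fv ⇒ v = P/F = 56000 W/2556.0 N = 21.91 m/s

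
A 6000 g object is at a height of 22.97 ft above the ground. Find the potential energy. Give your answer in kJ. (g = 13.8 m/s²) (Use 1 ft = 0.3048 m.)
Convert to SI: m = 6.0 kg, h = 7.00126 m
PE = mgh = (6.0)(13.8)(7.00126) = 579.704 J = 0.5797 kJ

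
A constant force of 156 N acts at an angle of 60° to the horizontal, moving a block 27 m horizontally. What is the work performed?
W = F·d·cosθ = (156)(27)cos(60°) = 2106 J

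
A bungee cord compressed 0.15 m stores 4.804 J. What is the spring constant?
k = 2·PE/x² = 2·4.804/(0.15)² = 427.0 N/m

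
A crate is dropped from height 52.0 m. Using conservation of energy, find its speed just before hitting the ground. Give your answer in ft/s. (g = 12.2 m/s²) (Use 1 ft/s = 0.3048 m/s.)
mgh = ½mv² ⇒ v = √(2gh) = √(2·12.2·52.0) = 35.6202 m/s = 116.9 ft/s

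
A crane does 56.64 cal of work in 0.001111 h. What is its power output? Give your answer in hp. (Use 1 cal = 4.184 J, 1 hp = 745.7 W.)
Convert to SI: W = 236.982 J, t = 3.9996 s
P = W/t = 236.982/3.9996 = 59.2514 W = 0.07946 hp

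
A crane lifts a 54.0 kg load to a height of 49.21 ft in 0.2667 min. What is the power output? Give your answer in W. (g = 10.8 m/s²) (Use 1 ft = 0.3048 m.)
Convert to SI: m = 54.0 kg, h = 14.9992 m, t = 16.002 s
P = mgh/t = (54.0)(10.8)(14.9992)/16.002 = 546.7 W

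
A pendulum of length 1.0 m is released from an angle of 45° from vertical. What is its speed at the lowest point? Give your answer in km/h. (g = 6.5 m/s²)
h = L(1 − cosθ) = 1.0(1 − cos45°) = 0.292893 m
v = √(2gh) = √(2·6.5·0.292893) = 1.95131 m/s = 7.025 km/h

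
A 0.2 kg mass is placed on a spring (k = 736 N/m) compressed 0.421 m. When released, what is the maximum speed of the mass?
½kx² = ½mv² ⇒ v = x√(k/m) = (0.421)√(736/0.2) = 25.54 m/s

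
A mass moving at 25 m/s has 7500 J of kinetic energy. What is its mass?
m = 2·KE/v² = 2·7500/(25)² = 24.0 kg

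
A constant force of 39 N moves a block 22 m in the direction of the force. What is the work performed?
W = F·d = (39)(22) = 858.0 J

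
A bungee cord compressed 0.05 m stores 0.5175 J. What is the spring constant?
k = 2·PE/x² = 2·0.5175/(0.05)² = 414.0 N/m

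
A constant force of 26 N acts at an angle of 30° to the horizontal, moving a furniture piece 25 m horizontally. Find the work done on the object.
W = F·d·cosθ = (26)(25)cos(30°) = 562.9 J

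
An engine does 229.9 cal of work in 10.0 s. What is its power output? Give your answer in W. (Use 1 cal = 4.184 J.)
Convert to SI: W = 961.902 J, t = 10.0 s
P = W/t = 961.902/10.0 = 96.19 W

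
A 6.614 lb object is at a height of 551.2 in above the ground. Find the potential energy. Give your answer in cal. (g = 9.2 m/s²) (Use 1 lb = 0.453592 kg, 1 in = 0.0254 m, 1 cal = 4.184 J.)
Convert to SI: m = 3.00006 kg, h = 14.0005 m
PE = mgh = (3.00006)(9.2)(14.0005) = 386.421 J = 92.36 cal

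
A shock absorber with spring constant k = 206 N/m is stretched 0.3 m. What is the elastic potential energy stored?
PE = ½kx² = ½(206)(0.3)² = 9.27 J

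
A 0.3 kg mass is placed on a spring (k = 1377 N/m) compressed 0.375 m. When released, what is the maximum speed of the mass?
½kx² = ½mv² ⇒ v = x√(k/m) = (0.375)√(1377/0.3) = 25.41 m/s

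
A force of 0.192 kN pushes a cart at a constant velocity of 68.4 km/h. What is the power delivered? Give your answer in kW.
Convert to SI: F = 192.0 N, v = 19.0 m/s
P = Fv = (192.0)(19.0) = 3648.0 W = 3.648 kW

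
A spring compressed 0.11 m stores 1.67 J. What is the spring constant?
k = 2·PE/x² = 2·1.67/(0.11)² = 276.0 N/m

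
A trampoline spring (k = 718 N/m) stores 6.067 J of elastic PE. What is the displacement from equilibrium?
x = √(2·PE/k) = √(2·6.067/718) = 0.13 m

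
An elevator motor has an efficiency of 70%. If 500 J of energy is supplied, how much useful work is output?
W_out = η·W_in = 0.7·500 = 350.0 J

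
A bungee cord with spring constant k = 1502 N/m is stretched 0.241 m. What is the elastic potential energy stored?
PE = ½kx² = ½(1502)(0.241)² = 43.62 J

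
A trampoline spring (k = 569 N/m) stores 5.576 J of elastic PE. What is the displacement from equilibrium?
x = √(2·PE/k) = √(2·5.576/569) = 0.14 m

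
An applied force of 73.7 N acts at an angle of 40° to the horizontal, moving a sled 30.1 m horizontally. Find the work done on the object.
W = F·d·cosθ = (73.7)(30.1)cos(40°) = 1699 J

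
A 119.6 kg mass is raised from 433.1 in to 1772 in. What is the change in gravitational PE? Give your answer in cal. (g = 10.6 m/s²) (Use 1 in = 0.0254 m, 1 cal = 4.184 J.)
Convert to SI: m = 119.6 kg, Δh = 34.0081 m
ΔPE = mgΔh = (119.6)(10.6)(34.0081) = 43114.1 J = 10300 cal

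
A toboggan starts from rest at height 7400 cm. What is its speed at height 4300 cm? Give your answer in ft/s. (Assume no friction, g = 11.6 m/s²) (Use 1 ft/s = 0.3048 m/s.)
Convert to SI: h₁−h₂ = 31.0 m
mgh₁ = mgh₂ + ½mv² ⇒ v = √(2g(h₁−h₂)) = √(2·11.6·31.0) = 26.8179 m/s = 87.99 ft/s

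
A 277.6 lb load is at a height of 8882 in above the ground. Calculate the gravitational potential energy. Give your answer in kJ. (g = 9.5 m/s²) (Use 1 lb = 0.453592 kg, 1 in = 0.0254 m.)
Convert to SI: m = 125.917 kg, h = 225.603 m
PE = mgh = (125.917)(9.5)(225.603) = 269869 J = 269.9 kJ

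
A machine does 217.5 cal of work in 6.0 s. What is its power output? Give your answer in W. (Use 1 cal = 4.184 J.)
Convert to SI: W = 910.02 J, t = 6.0 s
P = W/t = 910.02/6.0 = 151.7 W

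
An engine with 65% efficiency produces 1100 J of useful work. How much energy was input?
W_in = W_out/η = 1100/0.65 = 1692 J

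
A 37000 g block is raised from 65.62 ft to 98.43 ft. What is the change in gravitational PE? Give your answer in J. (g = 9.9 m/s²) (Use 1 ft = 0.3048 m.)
Convert to SI: m = 37.0 kg, Δh = 10.0005 m
ΔPE = mgΔh = (37.0)(9.9)(10.0005) = 3663 J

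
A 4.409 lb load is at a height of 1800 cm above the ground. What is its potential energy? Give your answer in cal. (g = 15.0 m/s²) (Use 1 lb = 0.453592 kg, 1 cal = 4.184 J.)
Convert to SI: m = 1.99989 kg, h = 18.0 m
PE = mgh = (1.99989)(15.0)(18.0) = 539.97 J = 129.1 cal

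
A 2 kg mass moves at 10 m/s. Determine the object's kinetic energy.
KE = ½mv² = ½(2)(10)² = 100.0 J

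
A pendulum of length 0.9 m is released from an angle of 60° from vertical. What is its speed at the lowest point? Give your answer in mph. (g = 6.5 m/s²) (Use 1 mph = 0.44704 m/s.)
h = L(1 − cosθ) = 0.9(1 − cos60°) = 0.45 m
v = √(2gh) = √(2·6.5·0.45) = 2.41868 m/s = 5.41 mph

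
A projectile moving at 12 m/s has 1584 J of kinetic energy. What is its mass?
m = 2·KE/v² = 2·1584/(12)² = 22.0 kg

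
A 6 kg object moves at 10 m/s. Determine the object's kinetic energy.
KE = ½mv² = ½(6)(10)² = 300.0 J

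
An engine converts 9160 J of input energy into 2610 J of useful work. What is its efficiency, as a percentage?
η = W_out/W_in = 2610/9160 = 28.49%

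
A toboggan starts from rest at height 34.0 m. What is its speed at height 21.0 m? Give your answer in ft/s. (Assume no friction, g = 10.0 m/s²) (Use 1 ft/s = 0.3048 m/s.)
mgh₁ = mgh₂ + ½mv² ⇒ v = √(2g(h₁−h₂)) = √(2·10.0·13.0) = 16.1245 m/s = 52.9 ft/s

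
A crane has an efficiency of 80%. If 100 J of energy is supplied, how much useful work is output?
W_out = η·W_in = 0.8·100 = 80.0 J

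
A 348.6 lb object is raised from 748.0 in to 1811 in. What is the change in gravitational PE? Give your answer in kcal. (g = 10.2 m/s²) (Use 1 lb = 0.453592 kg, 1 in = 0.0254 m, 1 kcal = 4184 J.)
Convert to SI: m = 158.122 kg, Δh = 27.0002 m
ΔPE = mgΔh = (158.122)(10.2)(27.0002) = 43547.2 J = 10.41 kcal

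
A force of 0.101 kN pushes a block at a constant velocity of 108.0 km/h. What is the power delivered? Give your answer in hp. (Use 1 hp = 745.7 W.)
Convert to SI: F = 101.0 N, v = 30.0 m/s
P = Fv = (101.0)(30.0) = 3030.0 W = 4.063 hp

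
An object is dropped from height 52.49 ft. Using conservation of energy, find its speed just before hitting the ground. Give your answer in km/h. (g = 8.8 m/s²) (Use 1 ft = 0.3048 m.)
Convert to SI: h = 15.999 m
mgh = ½mv² ⇒ v = √(2gh) = √(2·8.8·15.999) = 16.7804 m/s = 60.41 km/h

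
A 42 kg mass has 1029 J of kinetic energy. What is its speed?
v = √(2·KE/m) = √(2·1029/42) = 7.0 m/s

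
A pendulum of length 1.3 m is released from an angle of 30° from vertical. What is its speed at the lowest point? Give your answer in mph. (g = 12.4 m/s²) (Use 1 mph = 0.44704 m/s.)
h = L(1 − cosθ) = 1.3(1 − cos30°) = 0.174167 m
v = √(2gh) = √(2·12.4·0.174167) = 2.0783 m/s = 4.649 mph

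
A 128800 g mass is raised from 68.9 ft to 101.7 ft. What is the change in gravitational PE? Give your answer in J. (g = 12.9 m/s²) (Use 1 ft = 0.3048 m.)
Convert to SI: m = 128.8 kg, Δh = 9.99744 m
ΔPE = mgΔh = (128.8)(12.9)(9.99744) = 16610 J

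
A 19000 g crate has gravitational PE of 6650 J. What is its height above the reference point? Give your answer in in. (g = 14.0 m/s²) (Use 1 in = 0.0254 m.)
Convert to SI: m = 19.0 kg, PE = 6650.0 J
h = PE/(mg) = 6650.0/(19.0·14.0) = 25.0 m = 984.3 in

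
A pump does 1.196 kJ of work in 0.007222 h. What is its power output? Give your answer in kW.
Convert to SI: W = 1196.0 J, t = 25.9992 s
P = W/t = 1196.0/25.9992 = 46.0014 W = 0.046 kW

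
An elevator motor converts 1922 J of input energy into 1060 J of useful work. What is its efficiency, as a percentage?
η = W_out/W_in = 1060/1922 = 55.15%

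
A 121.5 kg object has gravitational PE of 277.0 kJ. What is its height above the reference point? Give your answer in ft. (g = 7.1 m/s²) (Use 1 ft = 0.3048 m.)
Convert to SI: m = 121.5 kg, PE = 277000 J
h = PE/(mg) = 277000/(121.5·7.1) = 321.104 m = 1053 ft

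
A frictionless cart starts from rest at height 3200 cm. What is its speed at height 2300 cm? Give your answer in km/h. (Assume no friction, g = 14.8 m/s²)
Convert to SI: h₁−h₂ = 9.0 m
mgh₁ = mgh₂ + ½mv² ⇒ v = √(2g(h₁−h₂)) = √(2·14.8·9.0) = 16.3218 m/s = 58.76 km/h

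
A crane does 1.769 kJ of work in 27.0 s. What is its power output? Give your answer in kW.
Convert to SI: W = 1769.0 J, t = 27.0 s
P = W/t = 1769.0/27.0 = 65.5185 W = 0.06552 kW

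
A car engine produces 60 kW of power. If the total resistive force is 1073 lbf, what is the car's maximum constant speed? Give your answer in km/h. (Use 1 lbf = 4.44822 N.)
Convert to SI: F = 4772.94 N
P = Fv ⇒ v = P/F = 60000 W/4772.94 N = 12.5709 m/s = 45.26 km/h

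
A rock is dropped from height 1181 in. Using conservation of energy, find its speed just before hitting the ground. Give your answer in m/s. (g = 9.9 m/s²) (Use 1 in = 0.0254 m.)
Convert to SI: h = 29.9974 m
mgh = ½mv² ⇒ v = √(2gh) = √(2·9.9·29.9974) = 24.37 m/s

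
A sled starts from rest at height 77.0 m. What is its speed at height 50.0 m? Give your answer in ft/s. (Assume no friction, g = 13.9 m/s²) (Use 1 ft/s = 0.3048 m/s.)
mgh₁ = mgh₂ + ½mv² ⇒ v = √(2g(h₁−h₂)) = √(2·13.9·27.0) = 27.3971 m/s = 89.89 ft/s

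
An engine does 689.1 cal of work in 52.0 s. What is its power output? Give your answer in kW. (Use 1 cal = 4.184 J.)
Convert to SI: W = 2883.19 J, t = 52.0 s
P = W/t = 2883.19/52.0 = 55.446 W = 0.05545 kW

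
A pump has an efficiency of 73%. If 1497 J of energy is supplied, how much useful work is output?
W_out = η·W_in = 0.73·1497 = 1092.81 J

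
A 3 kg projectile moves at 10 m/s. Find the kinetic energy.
KE = ½mv² = ½(3)(10)² = 150.0 J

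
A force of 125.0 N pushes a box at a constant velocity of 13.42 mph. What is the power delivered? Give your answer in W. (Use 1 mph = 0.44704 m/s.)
Convert to SI: F = 125.0 N, v = 5.99928 m/s
P = Fv = (125.0)(5.99928) = 749.9 W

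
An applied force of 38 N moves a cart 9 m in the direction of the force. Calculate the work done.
W = F·d = (38)(9) = 342.0 J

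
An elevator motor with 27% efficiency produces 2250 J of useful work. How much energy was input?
W_in = W_out/η = 2250/0.27 = 8333 J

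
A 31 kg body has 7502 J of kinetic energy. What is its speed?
v = √(2·KE/m) = √(2·7502/31) = 22.0 m/s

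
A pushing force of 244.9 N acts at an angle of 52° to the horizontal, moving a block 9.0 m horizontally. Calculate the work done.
W = F·d·cosθ = (244.9)(9.0)cos(52°) = 1357 J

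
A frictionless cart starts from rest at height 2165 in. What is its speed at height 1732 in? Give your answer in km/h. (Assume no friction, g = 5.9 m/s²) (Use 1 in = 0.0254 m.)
Convert to SI: h₁−h₂ = 10.9982 m
mgh₁ = mgh₂ + ½mv² ⇒ v = √(2g(h₁−h₂)) = √(2·5.9·10.9982) = 11.392 m/s = 41.01 km/h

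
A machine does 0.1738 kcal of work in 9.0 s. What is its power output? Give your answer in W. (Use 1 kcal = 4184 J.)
Convert to SI: W = 727.179 J, t = 9.0 s
P = W/t = 727.179/9.0 = 80.8 W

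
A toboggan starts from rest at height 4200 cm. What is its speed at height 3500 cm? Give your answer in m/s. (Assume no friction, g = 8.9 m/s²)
Convert to SI: h₁−h₂ = 7.0 m
mgh₁ = mgh₂ + ½mv² ⇒ v = √(2g(h₁−h₂)) = √(2·8.9·7.0) = 11.16 m/s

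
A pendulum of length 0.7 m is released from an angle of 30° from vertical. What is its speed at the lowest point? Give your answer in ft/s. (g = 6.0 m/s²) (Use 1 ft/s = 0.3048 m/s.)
h = L(1 − cosθ) = 0.7(1 − cos30°) = 0.0937822 m
v = √(2gh) = √(2·6.0·0.0937822) = 1.06084 m/s = 3.48 ft/s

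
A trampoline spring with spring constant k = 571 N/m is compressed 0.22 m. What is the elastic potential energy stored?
PE = ½kx² = ½(571)(0.22)² = 13.82 J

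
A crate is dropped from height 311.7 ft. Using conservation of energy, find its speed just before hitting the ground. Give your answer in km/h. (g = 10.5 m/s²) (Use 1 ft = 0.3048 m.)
Convert to SI: h = 95.0062 m
mgh = ½mv² ⇒ v = √(2gh) = √(2·10.5·95.0062) = 44.6669 m/s = 160.8 km/h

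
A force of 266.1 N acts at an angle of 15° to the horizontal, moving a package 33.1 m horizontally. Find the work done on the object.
W = F·d·cosθ = (266.1)(33.1)cos(15°) = 8508 J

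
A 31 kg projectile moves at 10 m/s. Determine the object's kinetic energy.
KE = ½mv² = ½(31)(10)² = 1550.0 J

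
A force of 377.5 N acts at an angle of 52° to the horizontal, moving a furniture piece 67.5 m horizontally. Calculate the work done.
W = F·d·cosθ = (377.5)(67.5)cos(52°) = 15690 J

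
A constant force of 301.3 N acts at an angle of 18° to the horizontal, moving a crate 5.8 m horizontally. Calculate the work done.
W = F·d·cosθ = (301.3)(5.8)cos(18°) = 1662 J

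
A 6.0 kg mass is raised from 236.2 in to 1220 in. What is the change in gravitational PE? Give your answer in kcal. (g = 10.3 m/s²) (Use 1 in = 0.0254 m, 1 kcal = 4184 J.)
Convert to SI: m = 6.0 kg, Δh = 24.9885 m
ΔPE = mgΔh = (6.0)(10.3)(24.9885) = 1544.29 J = 0.3691 kcal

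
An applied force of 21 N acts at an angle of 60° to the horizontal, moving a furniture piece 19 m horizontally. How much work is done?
W = F·d·cosθ = (21)(19)cos(60°) = 199.5 J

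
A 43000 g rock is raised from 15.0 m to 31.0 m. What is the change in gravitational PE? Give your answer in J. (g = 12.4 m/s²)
Convert to SI: m = 43.0 kg, Δh = 16.0 m
ΔPE = mgΔh = (43.0)(12.4)(16.0) = 8531 J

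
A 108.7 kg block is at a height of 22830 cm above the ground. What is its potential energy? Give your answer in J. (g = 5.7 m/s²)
Convert to SI: m = 108.7 kg, h = 228.3 m
PE = mgh = (108.7)(5.7)(228.3) = 141500 J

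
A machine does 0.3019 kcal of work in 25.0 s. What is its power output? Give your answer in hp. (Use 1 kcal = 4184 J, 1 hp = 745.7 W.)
Convert to SI: W = 1263.15 J, t = 25.0 s
P = W/t = 1263.15/25.0 = 50.526 W = 0.06776 hp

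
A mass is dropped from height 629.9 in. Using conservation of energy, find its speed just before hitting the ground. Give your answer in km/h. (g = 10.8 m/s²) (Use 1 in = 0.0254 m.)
Convert to SI: h = 15.9995 m
mgh = ½mv² ⇒ v = √(2gh) = √(2·10.8·15.9995) = 18.59 m/s = 66.92 km/h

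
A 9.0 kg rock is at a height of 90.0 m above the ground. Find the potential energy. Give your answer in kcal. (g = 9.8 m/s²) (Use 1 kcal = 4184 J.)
PE = mgh = (9.0)(9.8)(90.0) = 7938.0 J = 1.897 kcal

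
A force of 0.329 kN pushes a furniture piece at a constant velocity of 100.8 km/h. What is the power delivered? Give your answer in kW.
Convert to SI: F = 329.0 N, v = 28.0 m/s
P = Fv = (329.0)(28.0) = 9212.0 W = 9.212 kW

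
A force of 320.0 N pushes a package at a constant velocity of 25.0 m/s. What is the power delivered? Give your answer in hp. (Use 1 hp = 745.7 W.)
P = Fv = (320.0)(25.0) = 8000.0 W = 10.73 hp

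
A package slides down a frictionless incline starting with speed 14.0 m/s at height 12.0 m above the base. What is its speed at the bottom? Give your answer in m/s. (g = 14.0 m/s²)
½mv₀² + mgh = ½mv² ⇒ v = √(v₀² + 2gh) = √(14.0² + 2·14.0·12.0) = 23.07 m/s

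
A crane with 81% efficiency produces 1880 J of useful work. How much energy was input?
W_in = W_out/η = 1880/0.81 = 2321 J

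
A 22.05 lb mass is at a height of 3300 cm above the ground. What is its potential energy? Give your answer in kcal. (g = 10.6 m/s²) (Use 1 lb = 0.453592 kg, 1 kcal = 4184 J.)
Convert to SI: m = 10.0017 kg, h = 33.0 m
PE = mgh = (10.0017)(10.6)(33.0) = 3498.6 J = 0.8362 kcal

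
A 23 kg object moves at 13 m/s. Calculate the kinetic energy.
KE = ½mv² = ½(23)(13)² = 1943.5 J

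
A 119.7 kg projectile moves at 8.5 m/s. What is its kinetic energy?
KE = ½mv² = ½(119.7)(8.5)² = 4324 J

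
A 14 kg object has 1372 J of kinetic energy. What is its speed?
v = √(2·KE/m) = √(2·1372/14) = 14.0 m/s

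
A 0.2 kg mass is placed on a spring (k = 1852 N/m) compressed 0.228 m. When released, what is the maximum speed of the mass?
½kx² = ½mv² ⇒ v = x√(k/m) = (0.228)√(1852/0.2) = 21.94 m/s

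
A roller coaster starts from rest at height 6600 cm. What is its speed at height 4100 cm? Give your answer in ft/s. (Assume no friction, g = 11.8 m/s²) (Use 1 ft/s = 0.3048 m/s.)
Convert to SI: h₁−h₂ = 25.0 m
mgh₁ = mgh₂ + ½mv² ⇒ v = √(2g(h₁−h₂)) = √(2·11.8·25.0) = 24.2899 m/s = 79.69 ft/s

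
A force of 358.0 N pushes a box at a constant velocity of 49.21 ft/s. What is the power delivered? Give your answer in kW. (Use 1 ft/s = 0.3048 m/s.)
Convert to SI: F = 358.0 N, v = 14.9992 m/s
P = Fv = (358.0)(14.9992) = 5369.72 W = 5.37 kW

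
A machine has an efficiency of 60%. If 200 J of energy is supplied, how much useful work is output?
W_out = η·W_in = 0.6·200 = 120.0 J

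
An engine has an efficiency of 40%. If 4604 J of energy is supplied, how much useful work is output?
W_out = η·W_in = 0.4·4604 = 1841.6 J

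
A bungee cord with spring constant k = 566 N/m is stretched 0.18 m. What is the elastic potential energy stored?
PE = ½kx² = ½(566)(0.18)² = 9.169 J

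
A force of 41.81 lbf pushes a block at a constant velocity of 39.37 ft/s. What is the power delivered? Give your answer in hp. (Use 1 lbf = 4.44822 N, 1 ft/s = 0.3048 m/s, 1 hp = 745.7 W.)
Convert to SI: F = 185.98 N, v = 12.0 m/s
P = Fv = (185.98)(12.0) = 2231.76 W = 2.993 hp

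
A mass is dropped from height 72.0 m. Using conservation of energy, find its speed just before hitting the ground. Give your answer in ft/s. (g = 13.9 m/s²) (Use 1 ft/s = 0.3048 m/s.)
mgh = ½mv² ⇒ v = √(2gh) = √(2·13.9·72.0) = 44.7392 m/s = 146.8 ft/s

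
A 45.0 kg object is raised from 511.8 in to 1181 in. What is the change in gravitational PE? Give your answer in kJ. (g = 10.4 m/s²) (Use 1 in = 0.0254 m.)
Convert to SI: m = 45.0 kg, Δh = 16.9977 m
ΔPE = mgΔh = (45.0)(10.4)(16.9977) = 7954.91 J = 7.955 kJ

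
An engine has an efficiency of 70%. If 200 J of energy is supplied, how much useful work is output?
W_out = η·W_in = 0.7·200 = 140.0 J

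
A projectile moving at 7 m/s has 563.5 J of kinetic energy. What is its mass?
m = 2·KE/v² = 2·563.5/(7)² = 23.0 kg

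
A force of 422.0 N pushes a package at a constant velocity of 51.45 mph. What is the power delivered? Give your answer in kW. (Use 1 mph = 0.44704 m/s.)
Convert to SI: F = 422.0 N, v = 23.0002 m/s
P = Fv = (422.0)(23.0002) = 9706.09 W = 9.706 kW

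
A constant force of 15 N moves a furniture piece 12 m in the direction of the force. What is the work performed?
W = F·d = (15)(12) = 180.0 J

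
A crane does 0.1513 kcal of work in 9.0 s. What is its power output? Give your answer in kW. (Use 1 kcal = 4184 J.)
Convert to SI: W = 633.039 J, t = 9.0 s
P = W/t = 633.039/9.0 = 70.3377 W = 0.07034 kW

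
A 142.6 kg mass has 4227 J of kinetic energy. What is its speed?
v = √(2·KE/m) = √(2·4227/142.6) = 7.7 m/s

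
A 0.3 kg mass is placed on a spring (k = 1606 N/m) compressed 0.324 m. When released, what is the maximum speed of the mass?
½kx² = ½mv² ⇒ v = x√(k/m) = (0.324)√(1606/0.3) = 23.71 m/s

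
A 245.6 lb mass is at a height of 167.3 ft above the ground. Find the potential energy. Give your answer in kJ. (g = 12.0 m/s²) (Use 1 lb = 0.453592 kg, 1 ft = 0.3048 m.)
Convert to SI: m = 111.402 kg, h = 50.993 m
PE = mgh = (111.402)(12.0)(50.993) = 68168.8 J = 68.17 kJ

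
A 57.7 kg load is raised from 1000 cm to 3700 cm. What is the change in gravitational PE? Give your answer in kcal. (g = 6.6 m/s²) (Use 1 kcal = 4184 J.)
Convert to SI: m = 57.7 kg, Δh = 27.0 m
ΔPE = mgΔh = (57.7)(6.6)(27.0) = 10282.1 J = 2.457 kcal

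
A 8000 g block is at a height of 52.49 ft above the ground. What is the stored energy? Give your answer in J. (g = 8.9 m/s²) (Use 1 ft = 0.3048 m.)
Convert to SI: m = 8.0 kg, h = 15.999 m
PE = mgh = (8.0)(8.9)(15.999) = 1139 J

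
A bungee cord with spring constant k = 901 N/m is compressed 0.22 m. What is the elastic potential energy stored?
PE = ½kx² = ½(901)(0.22)² = 21.8 J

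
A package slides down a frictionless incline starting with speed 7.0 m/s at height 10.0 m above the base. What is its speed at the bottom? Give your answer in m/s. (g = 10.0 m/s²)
½mv₀² + mgh = ½mv² ⇒ v = √(v₀² + 2gh) = √(7.0² + 2·10.0·10.0) = 15.78 m/s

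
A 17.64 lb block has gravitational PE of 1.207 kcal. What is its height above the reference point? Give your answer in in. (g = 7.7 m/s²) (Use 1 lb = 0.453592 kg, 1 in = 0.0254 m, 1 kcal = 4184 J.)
Convert to SI: m = 8.00136 kg, PE = 5050.09 J
h = PE/(mg) = 5050.09/(8.00136·7.7) = 81.968 m = 3227 in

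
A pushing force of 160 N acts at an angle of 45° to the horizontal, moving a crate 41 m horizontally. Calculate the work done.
W = F·d·cosθ = (160)(41)cos(45°) = 4639 J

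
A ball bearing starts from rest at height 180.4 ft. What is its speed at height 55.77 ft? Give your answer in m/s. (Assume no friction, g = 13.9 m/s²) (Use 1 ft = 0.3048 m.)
Convert to SI: h₁−h₂ = 37.9872 m
mgh₁ = mgh₂ + ½mv² ⇒ v = √(2g(h₁−h₂)) = √(2·13.9·37.9872) = 32.5 m/s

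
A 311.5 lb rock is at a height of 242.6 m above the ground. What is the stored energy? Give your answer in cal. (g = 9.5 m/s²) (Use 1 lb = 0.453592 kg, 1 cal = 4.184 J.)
Convert to SI: m = 141.294 kg, h = 242.6 m
PE = mgh = (141.294)(9.5)(242.6) = 325640 J = 77830 cal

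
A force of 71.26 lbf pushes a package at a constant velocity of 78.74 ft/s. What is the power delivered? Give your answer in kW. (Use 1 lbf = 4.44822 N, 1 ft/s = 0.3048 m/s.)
Convert to SI: F = 316.98 N, v = 24.0 m/s
P = Fv = (316.98)(24.0) = 7607.51 W = 7.608 kW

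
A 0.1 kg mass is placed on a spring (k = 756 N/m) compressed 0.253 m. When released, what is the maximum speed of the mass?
½kx² = ½mv² ⇒ v = x√(k/m) = (0.253)√(756/0.1) = 22.0 m/s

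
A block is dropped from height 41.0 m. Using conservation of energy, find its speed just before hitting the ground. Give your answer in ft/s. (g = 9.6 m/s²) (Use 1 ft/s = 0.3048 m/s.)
mgh = ½mv² ⇒ v = √(2gh) = √(2·9.6·41.0) = 28.0571 m/s = 92.05 ft/s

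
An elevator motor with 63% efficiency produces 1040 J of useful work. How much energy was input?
W_in = W_out/η = 1040/0.63 = 1651 J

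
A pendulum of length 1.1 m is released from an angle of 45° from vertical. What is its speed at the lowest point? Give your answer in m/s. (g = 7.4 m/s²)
h = L(1 − cosθ) = 1.1(1 − cos45°) = 0.322183 m
v = √(2gh) = √(2·7.4·0.322183) = 2.184 m/s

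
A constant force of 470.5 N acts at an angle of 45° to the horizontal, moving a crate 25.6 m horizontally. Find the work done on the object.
W = F·d·cosθ = (470.5)(25.6)cos(45°) = 8517 J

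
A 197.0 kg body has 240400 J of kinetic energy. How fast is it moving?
v = √(2·KE/m) = √(2·240400/197.0) = 49.4 m/s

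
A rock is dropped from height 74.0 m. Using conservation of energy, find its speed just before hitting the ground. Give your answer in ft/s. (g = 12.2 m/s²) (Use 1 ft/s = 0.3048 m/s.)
mgh = ½mv² ⇒ v = √(2gh) = √(2·12.2·74.0) = 42.4924 m/s = 139.4 ft/s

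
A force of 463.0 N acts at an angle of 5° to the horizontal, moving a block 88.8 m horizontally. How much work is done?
W = F·d·cosθ = (463.0)(88.8)cos(5°) = 40960 J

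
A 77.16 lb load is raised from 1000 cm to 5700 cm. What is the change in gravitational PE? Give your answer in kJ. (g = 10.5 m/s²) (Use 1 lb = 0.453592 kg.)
Convert to SI: m = 34.9992 kg, Δh = 47.0 m
ΔPE = mgΔh = (34.9992)(10.5)(47.0) = 17272.1 J = 17.27 kJ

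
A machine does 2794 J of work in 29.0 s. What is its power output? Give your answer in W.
P = W/t = 2794.0/29.0 = 96.34 W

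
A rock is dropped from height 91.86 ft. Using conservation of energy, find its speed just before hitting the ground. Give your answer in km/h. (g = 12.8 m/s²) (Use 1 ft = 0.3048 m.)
Convert to SI: h = 27.9989 m
mgh = ½mv² ⇒ v = √(2gh) = √(2·12.8·27.9989) = 26.7726 m/s = 96.38 km/h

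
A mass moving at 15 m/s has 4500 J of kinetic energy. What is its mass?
m = 2·KE/v² = 2·4500/(15)² = 40.0 kg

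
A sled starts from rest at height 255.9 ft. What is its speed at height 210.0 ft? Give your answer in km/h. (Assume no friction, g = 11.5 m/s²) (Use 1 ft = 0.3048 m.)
Convert to SI: h₁−h₂ = 13.9903 m
mgh₁ = mgh₂ + ½mv² ⇒ v = √(2g(h₁−h₂)) = √(2·11.5·13.9903) = 17.9382 m/s = 64.58 km/h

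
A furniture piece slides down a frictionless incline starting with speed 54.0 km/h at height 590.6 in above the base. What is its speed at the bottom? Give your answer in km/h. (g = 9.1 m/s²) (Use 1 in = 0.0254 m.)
Convert to SI: v₀ = 15.0 m/s, h = 15.0012 m
½mv₀² + mgh = ½mv² ⇒ v = √(v₀² + 2gh) = √(15.0² + 2·9.1·15.0012) = 22.3164 m/s = 80.34 km/h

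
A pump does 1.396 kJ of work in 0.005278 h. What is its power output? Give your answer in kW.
Convert to SI: W = 1396.0 J, t = 19.0008 s
P = W/t = 1396.0/19.0008 = 73.4706 W = 0.07347 kW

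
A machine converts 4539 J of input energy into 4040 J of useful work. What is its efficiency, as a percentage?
η = W_out/W_in = 4040/4539 = 89.01%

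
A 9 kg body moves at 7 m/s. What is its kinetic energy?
KE = ½mv² = ½(9)(7)² = 220.5 J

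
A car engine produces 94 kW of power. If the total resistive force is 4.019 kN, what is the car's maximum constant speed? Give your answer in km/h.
Convert to SI: F = 4019.0 N
P = Fv ⇒ v = P/F = 94000 W/4019.0 N = 23.3889 m/s = 84.2 km/h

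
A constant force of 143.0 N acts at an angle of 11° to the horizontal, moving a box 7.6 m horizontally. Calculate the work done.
W = F·d·cosθ = (143.0)(7.6)cos(11°) = 1067 J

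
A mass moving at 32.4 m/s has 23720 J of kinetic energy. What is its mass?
m = 2·KE/v² = 2·23720/(32.4)² = 45.19 kg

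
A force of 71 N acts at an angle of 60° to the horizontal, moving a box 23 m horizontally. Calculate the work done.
W = F·d·cosθ = (71)(23)cos(60°) = 816.5 J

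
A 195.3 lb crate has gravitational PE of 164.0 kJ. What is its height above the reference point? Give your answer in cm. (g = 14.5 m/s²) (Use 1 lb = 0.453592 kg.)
Convert to SI: m = 88.5865 kg, PE = 164000 J
h = PE/(mg) = 164000/(88.5865·14.5) = 127.676 m = 12770 cm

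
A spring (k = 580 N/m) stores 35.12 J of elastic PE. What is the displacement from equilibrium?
x = √(2·PE/k) = √(2·35.12/580) = 0.348 m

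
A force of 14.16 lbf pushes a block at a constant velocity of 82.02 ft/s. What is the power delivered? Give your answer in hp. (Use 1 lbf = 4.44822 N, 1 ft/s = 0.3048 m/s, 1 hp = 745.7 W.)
Convert to SI: F = 62.9868 N, v = 24.9997 m/s
P = Fv = (62.9868)(24.9997) = 1574.65 W = 2.112 hp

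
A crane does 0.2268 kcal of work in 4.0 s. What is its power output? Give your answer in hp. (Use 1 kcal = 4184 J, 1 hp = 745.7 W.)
Convert to SI: W = 948.931 J, t = 4.0 s
P = W/t = 948.931/4.0 = 237.233 W = 0.3181 hp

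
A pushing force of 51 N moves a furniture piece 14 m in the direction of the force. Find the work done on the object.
W = F·d = (51)(14) = 714.0 J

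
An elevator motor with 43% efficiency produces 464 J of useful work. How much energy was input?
W_in = W_out/η = 464/0.43 = 1079 J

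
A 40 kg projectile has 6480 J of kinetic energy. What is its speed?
v = √(2·KE/m) = √(2·6480/40) = 18.0 m/s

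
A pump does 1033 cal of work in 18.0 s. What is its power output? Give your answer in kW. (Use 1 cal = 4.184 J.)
Convert to SI: W = 4322.07 J, t = 18.0 s
P = W/t = 4322.07/18.0 = 240.115 W = 0.2401 kW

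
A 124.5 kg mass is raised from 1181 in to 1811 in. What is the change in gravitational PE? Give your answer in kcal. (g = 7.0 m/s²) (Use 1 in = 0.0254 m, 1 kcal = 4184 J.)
Convert to SI: m = 124.5 kg, Δh = 16.002 m
ΔPE = mgΔh = (124.5)(7.0)(16.002) = 13945.7 J = 3.333 kcal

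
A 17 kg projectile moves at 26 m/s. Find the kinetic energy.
KE = ½mv² = ½(17)(26)² = 5746.0 J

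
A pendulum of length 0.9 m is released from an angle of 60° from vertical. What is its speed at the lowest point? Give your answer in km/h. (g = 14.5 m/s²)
h = L(1 − cosθ) = 0.9(1 − cos60°) = 0.45 m
v = √(2gh) = √(2·14.5·0.45) = 3.61248 m/s = 13.0 km/h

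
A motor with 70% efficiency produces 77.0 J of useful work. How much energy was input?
W_in = W_out/η = 77.0/0.7 = 110.0 J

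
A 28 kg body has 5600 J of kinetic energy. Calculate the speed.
v = √(2·KE/m) = √(2·5600/28) = 20.0 m/s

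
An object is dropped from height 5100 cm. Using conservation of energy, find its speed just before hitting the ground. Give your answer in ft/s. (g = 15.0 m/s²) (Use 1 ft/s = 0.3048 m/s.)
Convert to SI: h = 51.0 m
mgh = ½mv² ⇒ v = √(2gh) = √(2·15.0·51.0) = 39.1152 m/s = 128.3 ft/s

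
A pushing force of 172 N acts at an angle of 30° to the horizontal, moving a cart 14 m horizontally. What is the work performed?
W = F·d·cosθ = (172)(14)cos(30°) = 2085 J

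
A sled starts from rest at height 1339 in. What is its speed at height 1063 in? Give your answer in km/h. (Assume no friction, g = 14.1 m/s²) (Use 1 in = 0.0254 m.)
Convert to SI: h₁−h₂ = 7.0104 m
mgh₁ = mgh₂ + ½mv² ⇒ v = √(2g(h₁−h₂)) = √(2·14.1·7.0104) = 14.0603 m/s = 50.62 km/h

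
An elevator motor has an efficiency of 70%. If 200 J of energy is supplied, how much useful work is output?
W_out = η·W_in = 0.7·200 = 140.0 J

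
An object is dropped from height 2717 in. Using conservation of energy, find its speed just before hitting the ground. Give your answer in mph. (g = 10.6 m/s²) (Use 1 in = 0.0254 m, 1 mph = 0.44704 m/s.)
Convert to SI: h = 69.0118 m
mgh = ½mv² ⇒ v = √(2gh) = √(2·10.6·69.0118) = 38.2498 m/s = 85.56 mph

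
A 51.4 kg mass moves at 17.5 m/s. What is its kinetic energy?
KE = ½mv² = ½(51.4)(17.5)² = 7871 J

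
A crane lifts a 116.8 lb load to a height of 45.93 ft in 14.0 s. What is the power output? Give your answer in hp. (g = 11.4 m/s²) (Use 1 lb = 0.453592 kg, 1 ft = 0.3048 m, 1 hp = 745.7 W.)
Convert to SI: m = 52.9795 kg, h = 13.9995 m, t = 14.0 s
P = mgh/t = (52.9795)(11.4)(13.9995)/14.0 = 603.944 W = 0.8099 hp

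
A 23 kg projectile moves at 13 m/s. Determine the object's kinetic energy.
KE = ½mv² = ½(23)(13)² = 1943.5 J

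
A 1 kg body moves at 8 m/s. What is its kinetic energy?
KE = ½mv² = ½(1)(8)² = 32.0 J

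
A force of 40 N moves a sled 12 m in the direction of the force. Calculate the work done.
W = F·d = (40)(12) = 480.0 J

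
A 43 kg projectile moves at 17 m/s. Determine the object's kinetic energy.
KE = ½mv² = ½(43)(17)² = 6213.5 J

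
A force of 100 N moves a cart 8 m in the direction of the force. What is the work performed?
W = F·d = (100)(8) = 800.0 J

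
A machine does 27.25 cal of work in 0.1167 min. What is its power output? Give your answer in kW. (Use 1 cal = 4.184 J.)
Convert to SI: W = 114.014 J, t = 7.002 s
P = W/t = 114.014/7.002 = 16.2831 W = 0.01628 kW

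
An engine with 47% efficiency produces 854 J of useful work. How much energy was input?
W_in = W_out/η = 854/0.47 = 1817 J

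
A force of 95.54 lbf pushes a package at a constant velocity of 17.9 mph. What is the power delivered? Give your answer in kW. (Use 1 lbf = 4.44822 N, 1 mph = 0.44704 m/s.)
Convert to SI: F = 424.983 N, v = 8.00202 m/s
P = Fv = (424.983)(8.00202) = 3400.72 W = 3.401 kW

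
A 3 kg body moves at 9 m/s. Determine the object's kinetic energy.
KE = ½mv² = ½(3)(9)² = 121.5 J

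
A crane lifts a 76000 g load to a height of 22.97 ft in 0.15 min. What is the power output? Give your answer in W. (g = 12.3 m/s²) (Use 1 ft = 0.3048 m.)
Convert to SI: m = 76.0 kg, h = 7.00126 m, t = 9.0 s
P = mgh/t = (76.0)(12.3)(7.00126)/9.0 = 727.2 W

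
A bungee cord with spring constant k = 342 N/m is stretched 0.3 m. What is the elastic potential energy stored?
PE = ½kx² = ½(342)(0.3)² = 15.39 J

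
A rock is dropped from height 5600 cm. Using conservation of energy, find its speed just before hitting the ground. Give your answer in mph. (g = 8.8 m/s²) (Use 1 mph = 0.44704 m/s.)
Convert to SI: h = 56.0 m
mgh = ½mv² ⇒ v = √(2gh) = √(2·8.8·56.0) = 31.3943 m/s = 70.23 mph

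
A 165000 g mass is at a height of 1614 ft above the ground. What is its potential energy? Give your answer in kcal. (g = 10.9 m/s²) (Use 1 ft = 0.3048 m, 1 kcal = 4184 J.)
Convert to SI: m = 165.0 kg, h = 491.947 m
PE = mgh = (165.0)(10.9)(491.947) = 884767 J = 211.5 kcal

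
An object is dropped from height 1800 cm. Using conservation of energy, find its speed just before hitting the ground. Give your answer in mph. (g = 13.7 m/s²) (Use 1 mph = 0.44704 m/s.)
Convert to SI: h = 18.0 m
mgh = ½mv² ⇒ v = √(2gh) = √(2·13.7·18.0) = 22.2081 m/s = 49.68 mph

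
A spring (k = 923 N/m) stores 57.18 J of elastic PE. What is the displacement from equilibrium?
x = √(2·PE/k) = √(2·57.18/923) = 0.352 m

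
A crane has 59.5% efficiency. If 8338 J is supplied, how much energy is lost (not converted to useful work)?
W_lost = W_in(1 − η) = 8338·(1 − 0.595) = 3377 J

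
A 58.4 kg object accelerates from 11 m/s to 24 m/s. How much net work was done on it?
W = ΔKE = ½m(v₂² − v₁²) = ½(58.4)(24² − 11²) = 13286.0 J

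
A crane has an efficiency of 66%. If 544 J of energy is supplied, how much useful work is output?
W_out = η·W_in = 0.66·544 = 359.04 J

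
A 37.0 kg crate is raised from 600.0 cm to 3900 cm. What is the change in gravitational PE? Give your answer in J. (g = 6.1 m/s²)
Convert to SI: m = 37.0 kg, Δh = 33.0 m
ΔPE = mgΔh = (37.0)(6.1)(33.0) = 7448 J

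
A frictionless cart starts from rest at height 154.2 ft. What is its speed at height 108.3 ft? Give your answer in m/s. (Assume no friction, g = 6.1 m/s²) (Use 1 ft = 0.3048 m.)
Convert to SI: h₁−h₂ = 13.9903 m
mgh₁ = mgh₂ + ½mv² ⇒ v = √(2g(h₁−h₂)) = √(2·6.1·13.9903) = 13.06 m/s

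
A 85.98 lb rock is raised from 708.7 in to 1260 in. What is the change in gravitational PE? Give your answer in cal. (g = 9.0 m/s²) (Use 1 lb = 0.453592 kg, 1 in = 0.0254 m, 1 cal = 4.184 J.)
Convert to SI: m = 38.9998 kg, Δh = 14.003 m
ΔPE = mgΔh = (38.9998)(9.0)(14.003) = 4915.04 J = 1175 cal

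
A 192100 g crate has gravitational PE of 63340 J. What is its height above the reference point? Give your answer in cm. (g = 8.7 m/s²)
Convert to SI: m = 192.1 kg, PE = 63340.0 J
h = PE/(mg) = 63340.0/(192.1·8.7) = 37.8993 m = 3790 cm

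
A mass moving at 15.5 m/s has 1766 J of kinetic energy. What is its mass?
m = 2·KE/v² = 2·1766/(15.5)² = 14.7 kg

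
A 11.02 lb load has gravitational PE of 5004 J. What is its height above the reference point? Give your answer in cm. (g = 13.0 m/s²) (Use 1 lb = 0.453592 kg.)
Convert to SI: m = 4.99858 kg, PE = 5004.0 J
h = PE/(mg) = 5004.0/(4.99858·13.0) = 77.0064 m = 7701 cm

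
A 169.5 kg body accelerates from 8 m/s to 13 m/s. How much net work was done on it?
W = ΔKE = ½m(v₂² − v₁²) = ½(169.5)(13² − 8²) = 8898.75 J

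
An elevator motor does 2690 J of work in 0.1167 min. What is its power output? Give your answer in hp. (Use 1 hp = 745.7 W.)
Convert to SI: W = 2690.0 J, t = 7.002 s
P = W/t = 2690.0/7.002 = 384.176 W = 0.5152 hp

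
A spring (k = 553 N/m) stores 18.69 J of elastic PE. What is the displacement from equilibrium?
x = √(2·PE/k) = √(2·18.69/553) = 0.26 m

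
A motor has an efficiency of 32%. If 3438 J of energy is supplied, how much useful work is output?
W_out = η·W_in = 0.32·3438 = 1100.16 J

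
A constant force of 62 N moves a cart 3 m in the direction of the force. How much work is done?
W = F·d = (62)(3) = 186.0 J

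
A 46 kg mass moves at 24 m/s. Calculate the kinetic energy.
KE = ½mv² = ½(46)(24)² = 13248.0 J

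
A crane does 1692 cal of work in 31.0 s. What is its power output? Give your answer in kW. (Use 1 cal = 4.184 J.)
Convert to SI: W = 7079.33 J, t = 31.0 s
P = W/t = 7079.33/31.0 = 228.365 W = 0.2284 kW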